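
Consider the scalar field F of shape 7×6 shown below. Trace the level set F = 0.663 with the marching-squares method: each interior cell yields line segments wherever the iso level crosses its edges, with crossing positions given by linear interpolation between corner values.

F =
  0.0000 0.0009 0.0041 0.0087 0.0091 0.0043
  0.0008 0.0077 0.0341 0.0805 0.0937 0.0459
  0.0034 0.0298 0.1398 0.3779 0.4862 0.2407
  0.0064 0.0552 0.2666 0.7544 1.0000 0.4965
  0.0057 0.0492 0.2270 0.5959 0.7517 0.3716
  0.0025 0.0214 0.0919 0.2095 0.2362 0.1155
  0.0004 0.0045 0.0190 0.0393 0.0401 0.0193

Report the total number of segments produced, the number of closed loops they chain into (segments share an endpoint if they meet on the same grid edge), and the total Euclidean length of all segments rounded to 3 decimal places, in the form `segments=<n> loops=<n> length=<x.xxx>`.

cell (2,2): code 0100 → (2.757,3.000)–(3.000,2.813)
cell (2,3): code 1100 → (2.344,4.000)–(2.757,3.000)
cell (2,4): code 1000 → (3.000,4.669)–(2.344,4.000)
cell (3,2): code 0010 → (3.000,2.813)–(3.577,3.000)
cell (3,3): code 0111 → (3.577,3.000)–(4.000,3.431)
cell (3,4): code 1001 → (4.000,4.233)–(3.000,4.669)
cell (4,3): code 0010 → (4.000,3.431)–(4.172,4.000)
cell (4,4): code 0001 → (4.172,4.000)–(4.000,4.233)
total: 8 segments, chained into 1 closed loop(s), length Σ = 5.511586

segments=8 loops=1 length=5.512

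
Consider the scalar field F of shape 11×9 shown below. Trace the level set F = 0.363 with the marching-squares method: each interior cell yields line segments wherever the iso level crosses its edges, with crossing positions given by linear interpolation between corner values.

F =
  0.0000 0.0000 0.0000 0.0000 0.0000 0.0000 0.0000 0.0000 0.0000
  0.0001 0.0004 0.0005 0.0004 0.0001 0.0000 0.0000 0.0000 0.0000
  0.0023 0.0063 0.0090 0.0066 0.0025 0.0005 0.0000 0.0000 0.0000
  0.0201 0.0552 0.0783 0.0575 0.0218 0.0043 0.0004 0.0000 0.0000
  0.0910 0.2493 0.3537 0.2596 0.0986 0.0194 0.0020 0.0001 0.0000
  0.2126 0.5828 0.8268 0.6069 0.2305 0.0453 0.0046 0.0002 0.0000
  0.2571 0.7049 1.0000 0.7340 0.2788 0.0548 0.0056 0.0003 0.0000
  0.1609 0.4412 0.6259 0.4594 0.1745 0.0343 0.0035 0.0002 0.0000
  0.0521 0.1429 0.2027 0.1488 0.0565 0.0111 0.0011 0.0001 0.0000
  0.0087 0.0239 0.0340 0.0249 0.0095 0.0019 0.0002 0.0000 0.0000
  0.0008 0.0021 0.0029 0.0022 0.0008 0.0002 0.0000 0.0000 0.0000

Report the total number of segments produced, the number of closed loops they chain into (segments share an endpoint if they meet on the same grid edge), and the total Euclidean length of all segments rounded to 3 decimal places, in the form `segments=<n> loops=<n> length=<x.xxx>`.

segments=12 loops=1 length=11.130

cell (4,0): code 0100 → (4.341,1.000)–(5.000,0.406)
cell (4,1): code 1100 → (4.020,2.000)–(4.341,1.000)
cell (4,2): code 1100 → (4.298,3.000)–(4.020,2.000)
cell (4,3): code 1000 → (5.000,3.648)–(4.298,3.000)
cell (5,0): code 0110 → (5.000,0.406)–(6.000,0.236)
cell (5,3): code 1001 → (6.000,3.815)–(5.000,3.648)
cell (6,0): code 0110 → (6.000,0.236)–(7.000,0.721)
cell (6,3): code 1001 → (7.000,3.338)–(6.000,3.815)
cell (7,0): code 0010 → (7.000,0.721)–(7.262,1.000)
cell (7,1): code 0011 → (7.262,1.000)–(7.621,2.000)
cell (7,2): code 0011 → (7.621,2.000)–(7.310,3.000)
cell (7,3): code 0001 → (7.310,3.000)–(7.000,3.338)
total: 12 segments, chained into 1 closed loop(s), length Σ = 11.129745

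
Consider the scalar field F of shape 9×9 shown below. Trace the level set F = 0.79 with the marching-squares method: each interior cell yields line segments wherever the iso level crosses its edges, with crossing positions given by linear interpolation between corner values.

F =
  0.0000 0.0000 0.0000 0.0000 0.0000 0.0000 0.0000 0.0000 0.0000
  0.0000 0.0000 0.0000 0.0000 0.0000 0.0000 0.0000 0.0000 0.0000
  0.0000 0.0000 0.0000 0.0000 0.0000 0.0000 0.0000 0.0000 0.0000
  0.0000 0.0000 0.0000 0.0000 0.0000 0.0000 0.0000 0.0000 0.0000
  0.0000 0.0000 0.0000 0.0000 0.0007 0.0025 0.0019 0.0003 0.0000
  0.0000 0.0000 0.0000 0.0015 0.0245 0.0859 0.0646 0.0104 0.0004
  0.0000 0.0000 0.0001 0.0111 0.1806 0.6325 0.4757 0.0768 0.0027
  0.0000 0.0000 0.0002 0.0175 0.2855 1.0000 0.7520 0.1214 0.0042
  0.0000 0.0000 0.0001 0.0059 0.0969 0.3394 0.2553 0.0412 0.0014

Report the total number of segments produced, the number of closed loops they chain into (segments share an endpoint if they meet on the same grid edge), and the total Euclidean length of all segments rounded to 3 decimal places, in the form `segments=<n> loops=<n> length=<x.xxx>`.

segments=4 loops=1 length=3.002

cell (6,4): code 0100 → (6.429,5.000)–(7.000,4.706)
cell (6,5): code 1000 → (7.000,5.847)–(6.429,5.000)
cell (7,4): code 0010 → (7.000,4.706)–(7.318,5.000)
cell (7,5): code 0001 → (7.318,5.000)–(7.000,5.847)
total: 4 segments, chained into 1 closed loop(s), length Σ = 3.001553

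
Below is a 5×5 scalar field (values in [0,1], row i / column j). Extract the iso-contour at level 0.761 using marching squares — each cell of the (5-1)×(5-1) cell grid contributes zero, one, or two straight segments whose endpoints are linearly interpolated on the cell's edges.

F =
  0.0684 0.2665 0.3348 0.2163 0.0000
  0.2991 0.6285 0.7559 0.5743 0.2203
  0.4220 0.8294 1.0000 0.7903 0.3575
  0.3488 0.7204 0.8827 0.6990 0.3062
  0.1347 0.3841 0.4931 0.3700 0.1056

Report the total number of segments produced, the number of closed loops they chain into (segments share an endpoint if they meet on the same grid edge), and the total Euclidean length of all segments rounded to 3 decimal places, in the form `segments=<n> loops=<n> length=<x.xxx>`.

segments=10 loops=1 length=6.755

cell (1,0): code 0100 → (1.660,1.000)–(2.000,0.832)
cell (1,1): code 1100 → (1.021,2.000)–(1.660,1.000)
cell (1,2): code 1100 → (1.864,3.000)–(1.021,2.000)
cell (1,3): code 1000 → (2.000,3.068)–(1.864,3.000)
cell (2,0): code 0010 → (2.000,0.832)–(2.628,1.000)
cell (2,1): code 0111 → (2.628,1.000)–(3.000,1.250)
cell (2,2): code 1011 → (3.000,2.662)–(2.321,3.000)
cell (2,3): code 0001 → (2.321,3.000)–(2.000,3.068)
cell (3,1): code 0010 → (3.000,1.250)–(3.312,2.000)
cell (3,2): code 0001 → (3.312,2.000)–(3.000,2.662)
total: 10 segments, chained into 1 closed loop(s), length Σ = 6.755303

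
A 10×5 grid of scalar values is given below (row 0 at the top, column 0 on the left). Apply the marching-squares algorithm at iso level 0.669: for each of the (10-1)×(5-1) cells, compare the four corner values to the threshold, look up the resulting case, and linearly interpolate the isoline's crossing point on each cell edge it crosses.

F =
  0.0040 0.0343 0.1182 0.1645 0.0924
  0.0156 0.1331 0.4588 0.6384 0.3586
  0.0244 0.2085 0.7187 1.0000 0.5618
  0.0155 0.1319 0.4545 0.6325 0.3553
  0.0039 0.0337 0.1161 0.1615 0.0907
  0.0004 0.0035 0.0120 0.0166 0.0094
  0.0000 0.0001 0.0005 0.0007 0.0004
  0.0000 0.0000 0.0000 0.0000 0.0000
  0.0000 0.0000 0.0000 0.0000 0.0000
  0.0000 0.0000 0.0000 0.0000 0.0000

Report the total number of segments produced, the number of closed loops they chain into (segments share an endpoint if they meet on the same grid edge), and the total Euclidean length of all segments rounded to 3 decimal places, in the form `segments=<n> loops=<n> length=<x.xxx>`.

cell (1,1): code 0100 → (1.809,2.000)–(2.000,1.903)
cell (1,2): code 1100 → (1.085,3.000)–(1.809,2.000)
cell (1,3): code 1000 → (2.000,3.755)–(1.085,3.000)
cell (2,1): code 0010 → (2.000,1.903)–(2.188,2.000)
cell (2,2): code 0011 → (2.188,2.000)–(2.901,3.000)
cell (2,3): code 0001 → (2.901,3.000)–(2.000,3.755)
total: 6 segments, chained into 1 closed loop(s), length Σ = 5.251313

segments=6 loops=1 length=5.251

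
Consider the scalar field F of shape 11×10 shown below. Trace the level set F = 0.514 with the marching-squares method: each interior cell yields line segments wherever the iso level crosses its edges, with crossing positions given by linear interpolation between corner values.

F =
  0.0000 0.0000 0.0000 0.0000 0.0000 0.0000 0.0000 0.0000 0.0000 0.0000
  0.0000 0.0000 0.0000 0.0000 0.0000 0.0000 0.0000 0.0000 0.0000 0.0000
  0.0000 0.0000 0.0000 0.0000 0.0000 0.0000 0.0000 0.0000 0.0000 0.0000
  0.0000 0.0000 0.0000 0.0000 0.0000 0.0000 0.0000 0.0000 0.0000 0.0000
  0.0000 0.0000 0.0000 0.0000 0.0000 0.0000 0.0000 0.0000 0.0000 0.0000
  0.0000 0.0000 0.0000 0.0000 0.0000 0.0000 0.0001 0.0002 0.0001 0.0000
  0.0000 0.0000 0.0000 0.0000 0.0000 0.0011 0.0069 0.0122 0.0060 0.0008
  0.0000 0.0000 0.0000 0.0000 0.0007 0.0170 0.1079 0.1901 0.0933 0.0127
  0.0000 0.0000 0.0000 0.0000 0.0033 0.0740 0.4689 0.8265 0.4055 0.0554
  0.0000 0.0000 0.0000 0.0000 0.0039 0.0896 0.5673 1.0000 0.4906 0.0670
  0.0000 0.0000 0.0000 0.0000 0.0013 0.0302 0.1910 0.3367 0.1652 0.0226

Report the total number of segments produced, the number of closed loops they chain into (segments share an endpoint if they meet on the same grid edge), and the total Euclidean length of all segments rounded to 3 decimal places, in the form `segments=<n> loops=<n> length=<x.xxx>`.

segments=8 loops=1 length=6.488

cell (7,6): code 0100 → (7.509,7.000)–(8.000,6.126)
cell (7,7): code 1000 → (8.000,7.742)–(7.509,7.000)
cell (8,5): code 0100 → (8.458,6.000)–(9.000,5.888)
cell (8,6): code 1110 → (8.000,6.126)–(8.458,6.000)
cell (8,7): code 1001 → (9.000,7.954)–(8.000,7.742)
cell (9,5): code 0010 → (9.000,5.888)–(9.142,6.000)
cell (9,6): code 0011 → (9.142,6.000)–(9.733,7.000)
cell (9,7): code 0001 → (9.733,7.000)–(9.000,7.954)
total: 8 segments, chained into 1 closed loop(s), length Σ = 6.487858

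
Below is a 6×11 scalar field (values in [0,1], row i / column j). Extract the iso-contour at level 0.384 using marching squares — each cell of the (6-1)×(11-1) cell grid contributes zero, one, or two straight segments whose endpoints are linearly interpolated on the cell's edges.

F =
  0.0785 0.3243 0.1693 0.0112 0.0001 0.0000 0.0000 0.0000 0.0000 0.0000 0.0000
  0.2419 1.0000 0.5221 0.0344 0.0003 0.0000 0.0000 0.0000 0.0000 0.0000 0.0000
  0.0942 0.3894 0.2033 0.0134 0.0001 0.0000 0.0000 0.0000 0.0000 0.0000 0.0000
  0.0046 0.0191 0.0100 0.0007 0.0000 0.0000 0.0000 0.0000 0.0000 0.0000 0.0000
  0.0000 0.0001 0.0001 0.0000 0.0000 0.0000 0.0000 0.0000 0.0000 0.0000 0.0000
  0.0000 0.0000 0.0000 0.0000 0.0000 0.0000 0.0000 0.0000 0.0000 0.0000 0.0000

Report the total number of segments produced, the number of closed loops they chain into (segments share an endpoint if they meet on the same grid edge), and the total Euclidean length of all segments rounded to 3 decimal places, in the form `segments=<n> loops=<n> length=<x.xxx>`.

segments=8 loops=1 length=5.806

cell (0,0): code 0100 → (0.088,1.000)–(1.000,0.187)
cell (0,1): code 1100 → (0.609,2.000)–(0.088,1.000)
cell (0,2): code 1000 → (1.000,2.283)–(0.609,2.000)
cell (1,0): code 0110 → (1.000,0.187)–(2.000,0.982)
cell (1,1): code 1011 → (2.000,1.029)–(1.433,2.000)
cell (1,2): code 0001 → (1.433,2.000)–(1.000,2.283)
cell (2,0): code 0010 → (2.000,0.982)–(2.015,1.000)
cell (2,1): code 0001 → (2.015,1.000)–(2.000,1.029)
total: 8 segments, chained into 1 closed loop(s), length Σ = 5.806309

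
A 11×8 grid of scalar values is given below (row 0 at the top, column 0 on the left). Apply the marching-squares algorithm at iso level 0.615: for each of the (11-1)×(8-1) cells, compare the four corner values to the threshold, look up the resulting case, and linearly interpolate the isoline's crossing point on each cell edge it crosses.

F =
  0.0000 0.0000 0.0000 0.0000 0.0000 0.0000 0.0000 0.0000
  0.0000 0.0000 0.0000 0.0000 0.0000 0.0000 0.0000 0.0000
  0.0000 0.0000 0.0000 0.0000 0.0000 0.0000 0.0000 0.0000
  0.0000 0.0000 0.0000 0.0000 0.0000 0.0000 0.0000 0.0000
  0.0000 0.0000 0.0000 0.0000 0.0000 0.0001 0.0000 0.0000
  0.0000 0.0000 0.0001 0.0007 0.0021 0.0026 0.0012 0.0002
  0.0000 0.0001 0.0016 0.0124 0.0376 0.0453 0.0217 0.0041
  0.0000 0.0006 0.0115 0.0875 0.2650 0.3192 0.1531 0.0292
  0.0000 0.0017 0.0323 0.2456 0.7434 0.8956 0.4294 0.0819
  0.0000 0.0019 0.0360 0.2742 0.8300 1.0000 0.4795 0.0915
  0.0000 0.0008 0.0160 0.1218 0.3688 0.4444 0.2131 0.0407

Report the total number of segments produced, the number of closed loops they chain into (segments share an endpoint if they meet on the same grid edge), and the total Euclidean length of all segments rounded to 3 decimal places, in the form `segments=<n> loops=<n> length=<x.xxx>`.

segments=8 loops=1 length=6.832

cell (7,3): code 0100 → (7.732,4.000)–(8.000,3.742)
cell (7,4): code 1100 → (7.513,5.000)–(7.732,4.000)
cell (7,5): code 1000 → (8.000,5.602)–(7.513,5.000)
cell (8,3): code 0110 → (8.000,3.742)–(9.000,3.613)
cell (8,5): code 1001 → (9.000,5.740)–(8.000,5.602)
cell (9,3): code 0010 → (9.000,3.613)–(9.466,4.000)
cell (9,4): code 0011 → (9.466,4.000)–(9.693,5.000)
cell (9,5): code 0001 → (9.693,5.000)–(9.000,5.740)
total: 8 segments, chained into 1 closed loop(s), length Σ = 6.832370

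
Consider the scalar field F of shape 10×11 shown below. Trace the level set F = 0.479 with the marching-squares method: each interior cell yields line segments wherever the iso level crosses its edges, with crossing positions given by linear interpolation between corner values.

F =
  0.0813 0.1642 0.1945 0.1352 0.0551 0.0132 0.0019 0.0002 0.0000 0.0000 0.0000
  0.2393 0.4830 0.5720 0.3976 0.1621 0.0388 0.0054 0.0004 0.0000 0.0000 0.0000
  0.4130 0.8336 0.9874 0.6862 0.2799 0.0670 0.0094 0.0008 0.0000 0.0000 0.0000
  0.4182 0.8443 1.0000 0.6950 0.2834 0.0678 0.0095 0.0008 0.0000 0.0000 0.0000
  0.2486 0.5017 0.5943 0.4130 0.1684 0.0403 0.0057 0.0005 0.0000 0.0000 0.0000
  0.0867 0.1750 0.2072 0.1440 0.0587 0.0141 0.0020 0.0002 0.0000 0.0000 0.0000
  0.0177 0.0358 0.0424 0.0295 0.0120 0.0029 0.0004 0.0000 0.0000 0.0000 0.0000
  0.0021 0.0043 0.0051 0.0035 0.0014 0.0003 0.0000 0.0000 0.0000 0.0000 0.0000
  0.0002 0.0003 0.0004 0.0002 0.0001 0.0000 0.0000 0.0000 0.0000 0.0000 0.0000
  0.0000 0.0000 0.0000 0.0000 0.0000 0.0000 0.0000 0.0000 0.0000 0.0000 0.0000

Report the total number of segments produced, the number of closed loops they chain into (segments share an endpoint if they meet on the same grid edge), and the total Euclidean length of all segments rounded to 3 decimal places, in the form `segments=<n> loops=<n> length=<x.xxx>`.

cell (0,0): code 0100 → (0.987,1.000)–(1.000,0.984)
cell (0,1): code 1100 → (0.754,2.000)–(0.987,1.000)
cell (0,2): code 1000 → (1.000,2.533)–(0.754,2.000)
cell (1,0): code 0110 → (1.000,0.984)–(2.000,0.157)
cell (1,2): code 1101 → (1.282,3.000)–(1.000,2.533)
cell (1,3): code 1000 → (2.000,3.510)–(1.282,3.000)
cell (2,0): code 0110 → (2.000,0.157)–(3.000,0.143)
cell (2,3): code 1001 → (3.000,3.525)–(2.000,3.510)
cell (3,0): code 0110 → (3.000,0.143)–(4.000,0.910)
cell (3,2): code 1011 → (4.000,2.636)–(3.766,3.000)
cell (3,3): code 0001 → (3.766,3.000)–(3.000,3.525)
cell (4,0): code 0010 → (4.000,0.910)–(4.069,1.000)
cell (4,1): code 0011 → (4.069,1.000)–(4.298,2.000)
cell (4,2): code 0001 → (4.298,2.000)–(4.000,2.636)
total: 14 segments, chained into 1 closed loop(s), length Σ = 10.822063

segments=14 loops=1 length=10.822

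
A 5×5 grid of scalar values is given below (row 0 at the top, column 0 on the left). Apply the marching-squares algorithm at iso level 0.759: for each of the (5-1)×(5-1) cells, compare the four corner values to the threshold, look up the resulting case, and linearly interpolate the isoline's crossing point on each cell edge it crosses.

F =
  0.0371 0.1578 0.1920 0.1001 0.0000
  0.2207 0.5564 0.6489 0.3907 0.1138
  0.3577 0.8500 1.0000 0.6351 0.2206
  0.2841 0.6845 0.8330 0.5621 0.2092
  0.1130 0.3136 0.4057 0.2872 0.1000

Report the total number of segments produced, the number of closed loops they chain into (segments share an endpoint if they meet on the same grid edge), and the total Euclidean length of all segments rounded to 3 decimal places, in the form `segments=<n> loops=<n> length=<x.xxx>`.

segments=8 loops=1 length=5.559

cell (1,0): code 0100 → (1.690,1.000)–(2.000,0.815)
cell (1,1): code 1100 → (1.314,2.000)–(1.690,1.000)
cell (1,2): code 1000 → (2.000,2.660)–(1.314,2.000)
cell (2,0): code 0010 → (2.000,0.815)–(2.550,1.000)
cell (2,1): code 0111 → (2.550,1.000)–(3.000,1.502)
cell (2,2): code 1001 → (3.000,2.273)–(2.000,2.660)
cell (3,1): code 0010 → (3.000,1.502)–(3.173,2.000)
cell (3,2): code 0001 → (3.173,2.000)–(3.000,2.273)
total: 8 segments, chained into 1 closed loop(s), length Σ = 5.559441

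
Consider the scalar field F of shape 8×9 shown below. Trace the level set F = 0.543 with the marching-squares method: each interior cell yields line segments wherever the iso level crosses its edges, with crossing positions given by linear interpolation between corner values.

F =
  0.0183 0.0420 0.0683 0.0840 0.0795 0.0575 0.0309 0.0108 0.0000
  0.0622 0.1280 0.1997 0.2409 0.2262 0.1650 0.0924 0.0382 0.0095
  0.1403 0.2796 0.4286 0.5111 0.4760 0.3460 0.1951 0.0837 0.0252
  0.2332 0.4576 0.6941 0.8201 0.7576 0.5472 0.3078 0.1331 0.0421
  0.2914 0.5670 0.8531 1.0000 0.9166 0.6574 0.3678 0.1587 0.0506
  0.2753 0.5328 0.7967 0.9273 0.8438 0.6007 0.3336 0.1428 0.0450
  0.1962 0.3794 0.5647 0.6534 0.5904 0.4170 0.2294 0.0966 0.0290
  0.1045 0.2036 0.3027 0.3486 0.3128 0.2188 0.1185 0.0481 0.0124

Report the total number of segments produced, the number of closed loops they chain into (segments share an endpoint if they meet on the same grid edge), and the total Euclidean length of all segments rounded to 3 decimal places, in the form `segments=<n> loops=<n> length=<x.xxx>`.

cell (2,1): code 0100 → (2.431,2.000)–(3.000,1.361)
cell (2,2): code 1100 → (2.103,3.000)–(2.431,2.000)
cell (2,3): code 1100 → (2.238,4.000)–(2.103,3.000)
cell (2,4): code 1100 → (2.979,5.000)–(2.238,4.000)
cell (2,5): code 1000 → (3.000,5.018)–(2.979,5.000)
cell (3,0): code 0100 → (3.781,1.000)–(4.000,0.913)
cell (3,1): code 1110 → (3.000,1.361)–(3.781,1.000)
cell (3,5): code 1001 → (4.000,5.395)–(3.000,5.018)
cell (4,0): code 0010 → (4.000,0.913)–(4.702,1.000)
cell (4,1): code 0111 → (4.702,1.000)–(5.000,1.039)
cell (4,5): code 1001 → (5.000,5.216)–(4.000,5.395)
cell (5,1): code 0110 → (5.000,1.039)–(6.000,1.883)
cell (5,4): code 1011 → (6.000,4.273)–(5.314,5.000)
cell (5,5): code 0001 → (5.314,5.000)–(5.000,5.216)
cell (6,1): code 0010 → (6.000,1.883)–(6.083,2.000)
cell (6,2): code 0011 → (6.083,2.000)–(6.362,3.000)
cell (6,3): code 0011 → (6.362,3.000)–(6.171,4.000)
cell (6,4): code 0001 → (6.171,4.000)–(6.000,4.273)
total: 18 segments, chained into 1 closed loop(s), length Σ = 13.589101

segments=18 loops=1 length=13.589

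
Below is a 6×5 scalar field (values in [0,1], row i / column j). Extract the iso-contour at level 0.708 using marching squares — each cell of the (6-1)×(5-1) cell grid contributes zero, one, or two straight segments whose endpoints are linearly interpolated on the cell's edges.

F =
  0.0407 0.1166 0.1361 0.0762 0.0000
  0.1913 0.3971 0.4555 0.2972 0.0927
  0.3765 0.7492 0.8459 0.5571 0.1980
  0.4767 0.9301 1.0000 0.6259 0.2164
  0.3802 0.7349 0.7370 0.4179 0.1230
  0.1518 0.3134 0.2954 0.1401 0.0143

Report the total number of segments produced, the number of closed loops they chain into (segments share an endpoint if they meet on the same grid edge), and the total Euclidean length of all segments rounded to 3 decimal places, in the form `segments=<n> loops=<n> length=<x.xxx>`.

segments=10 loops=1 length=7.405

cell (1,0): code 0100 → (1.883,1.000)–(2.000,0.889)
cell (1,1): code 1100 → (1.647,2.000)–(1.883,1.000)
cell (1,2): code 1000 → (2.000,2.477)–(1.647,2.000)
cell (2,0): code 0110 → (2.000,0.889)–(3.000,0.510)
cell (2,2): code 1001 → (3.000,2.781)–(2.000,2.477)
cell (3,0): code 0110 → (3.000,0.510)–(4.000,0.924)
cell (3,2): code 1001 → (4.000,2.091)–(3.000,2.781)
cell (4,0): code 0010 → (4.000,0.924)–(4.064,1.000)
cell (4,1): code 0011 → (4.064,1.000)–(4.066,2.000)
cell (4,2): code 0001 → (4.066,2.000)–(4.000,2.091)
total: 10 segments, chained into 1 closed loop(s), length Σ = 7.405184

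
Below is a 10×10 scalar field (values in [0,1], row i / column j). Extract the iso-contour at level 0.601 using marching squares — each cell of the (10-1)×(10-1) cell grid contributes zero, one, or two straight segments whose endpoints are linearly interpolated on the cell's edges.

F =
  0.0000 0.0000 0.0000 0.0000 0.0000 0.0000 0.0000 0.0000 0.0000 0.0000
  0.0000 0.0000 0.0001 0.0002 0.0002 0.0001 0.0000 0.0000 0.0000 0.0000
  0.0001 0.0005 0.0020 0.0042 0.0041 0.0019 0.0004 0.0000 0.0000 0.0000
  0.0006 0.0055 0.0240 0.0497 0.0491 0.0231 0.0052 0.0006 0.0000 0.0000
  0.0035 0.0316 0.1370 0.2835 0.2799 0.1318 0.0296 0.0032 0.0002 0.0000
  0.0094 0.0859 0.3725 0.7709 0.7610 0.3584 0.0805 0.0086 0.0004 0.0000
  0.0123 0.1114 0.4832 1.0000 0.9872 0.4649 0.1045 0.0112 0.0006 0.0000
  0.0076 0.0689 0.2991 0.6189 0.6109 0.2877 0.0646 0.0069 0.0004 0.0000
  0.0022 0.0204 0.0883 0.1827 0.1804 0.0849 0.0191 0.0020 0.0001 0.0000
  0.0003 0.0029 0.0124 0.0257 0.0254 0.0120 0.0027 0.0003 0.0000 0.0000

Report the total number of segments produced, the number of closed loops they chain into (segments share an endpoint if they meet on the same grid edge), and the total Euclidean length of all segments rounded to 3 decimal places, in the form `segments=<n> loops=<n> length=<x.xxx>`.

segments=10 loops=1 length=7.748

cell (4,2): code 0100 → (4.651,3.000)–(5.000,2.574)
cell (4,3): code 1100 → (4.667,4.000)–(4.651,3.000)
cell (4,4): code 1000 → (5.000,4.397)–(4.667,4.000)
cell (5,2): code 0110 → (5.000,2.574)–(6.000,2.228)
cell (5,4): code 1001 → (6.000,4.739)–(5.000,4.397)
cell (6,2): code 0110 → (6.000,2.228)–(7.000,2.944)
cell (6,4): code 1001 → (7.000,4.031)–(6.000,4.739)
cell (7,2): code 0010 → (7.000,2.944)–(7.041,3.000)
cell (7,3): code 0011 → (7.041,3.000)–(7.023,4.000)
cell (7,4): code 0001 → (7.023,4.000)–(7.000,4.031)
total: 10 segments, chained into 1 closed loop(s), length Σ = 7.747577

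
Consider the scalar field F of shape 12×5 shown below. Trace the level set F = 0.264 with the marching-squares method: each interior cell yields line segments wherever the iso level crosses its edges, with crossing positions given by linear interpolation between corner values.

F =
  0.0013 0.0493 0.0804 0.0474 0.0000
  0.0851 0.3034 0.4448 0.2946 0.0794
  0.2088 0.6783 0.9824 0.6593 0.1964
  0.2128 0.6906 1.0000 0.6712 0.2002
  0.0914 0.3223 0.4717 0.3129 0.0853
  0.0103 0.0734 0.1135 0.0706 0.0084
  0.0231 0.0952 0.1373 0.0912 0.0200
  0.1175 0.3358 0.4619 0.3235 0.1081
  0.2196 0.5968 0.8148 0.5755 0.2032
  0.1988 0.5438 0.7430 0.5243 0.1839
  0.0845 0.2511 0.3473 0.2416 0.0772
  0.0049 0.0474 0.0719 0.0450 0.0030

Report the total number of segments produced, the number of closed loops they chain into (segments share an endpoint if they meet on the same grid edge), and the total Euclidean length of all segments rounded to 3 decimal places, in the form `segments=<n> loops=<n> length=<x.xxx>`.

segments=28 loops=2 length=23.948

cell (0,0): code 0100 → (0.845,1.000)–(1.000,0.820)
cell (0,1): code 1100 → (0.504,2.000)–(0.845,1.000)
cell (0,2): code 1100 → (0.876,3.000)–(0.504,2.000)
cell (0,3): code 1000 → (1.000,3.142)–(0.876,3.000)
cell (1,0): code 0110 → (1.000,0.820)–(2.000,0.118)
cell (1,3): code 1001 → (2.000,3.854)–(1.000,3.142)
cell (2,0): code 0110 → (2.000,0.118)–(3.000,0.107)
cell (2,3): code 1001 → (3.000,3.865)–(2.000,3.854)
cell (3,0): code 0110 → (3.000,0.107)–(4.000,0.748)
cell (3,3): code 1001 → (4.000,3.215)–(3.000,3.865)
cell (4,0): code 0010 → (4.000,0.748)–(4.234,1.000)
cell (4,1): code 0011 → (4.234,1.000)–(4.580,2.000)
cell (4,2): code 0011 → (4.580,2.000)–(4.202,3.000)
cell (4,3): code 0001 → (4.202,3.000)–(4.000,3.215)
cell (6,0): code 0100 → (6.702,1.000)–(7.000,0.671)
cell (6,1): code 1100 → (6.390,2.000)–(6.702,1.000)
cell (6,2): code 1100 → (6.744,3.000)–(6.390,2.000)
cell (6,3): code 1000 → (7.000,3.276)–(6.744,3.000)
cell (7,0): code 0110 → (7.000,0.671)–(8.000,0.118)
cell (7,3): code 1001 → (8.000,3.837)–(7.000,3.276)
cell (8,0): code 0110 → (8.000,0.118)–(9.000,0.189)
cell (8,3): code 1001 → (9.000,3.765)–(8.000,3.837)
cell (9,0): code 0010 → (9.000,0.189)–(9.956,1.000)
cell (9,1): code 0111 → (9.956,1.000)–(10.000,1.134)
cell (9,2): code 1011 → (10.000,2.788)–(9.921,3.000)
cell (9,3): code 0001 → (9.921,3.000)–(9.000,3.765)
cell (10,1): code 0010 → (10.000,1.134)–(10.302,2.000)
cell (10,2): code 0001 → (10.302,2.000)–(10.000,2.788)
total: 28 segments, chained into 2 closed loop(s), length Σ = 23.948132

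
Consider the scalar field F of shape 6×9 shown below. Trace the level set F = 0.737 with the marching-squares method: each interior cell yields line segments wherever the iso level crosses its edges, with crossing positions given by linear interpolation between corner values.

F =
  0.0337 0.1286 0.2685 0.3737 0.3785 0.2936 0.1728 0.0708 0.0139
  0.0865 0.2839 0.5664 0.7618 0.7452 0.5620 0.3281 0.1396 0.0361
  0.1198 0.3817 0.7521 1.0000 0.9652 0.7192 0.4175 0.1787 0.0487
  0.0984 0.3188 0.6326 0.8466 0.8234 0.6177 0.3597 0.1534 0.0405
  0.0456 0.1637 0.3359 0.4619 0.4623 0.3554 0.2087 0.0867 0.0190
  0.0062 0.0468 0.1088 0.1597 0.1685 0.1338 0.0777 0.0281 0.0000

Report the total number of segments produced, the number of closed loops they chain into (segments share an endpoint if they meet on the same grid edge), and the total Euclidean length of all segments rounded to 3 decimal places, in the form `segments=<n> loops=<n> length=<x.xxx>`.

segments=12 loops=1 length=8.211

cell (0,2): code 0100 → (0.936,3.000)–(1.000,2.873)
cell (0,3): code 1100 → (0.978,4.000)–(0.936,3.000)
cell (0,4): code 1000 → (1.000,4.045)–(0.978,4.000)
cell (1,1): code 0100 → (1.919,2.000)–(2.000,1.959)
cell (1,2): code 1110 → (1.000,2.873)–(1.919,2.000)
cell (1,4): code 1001 → (2.000,4.928)–(1.000,4.045)
cell (2,1): code 0010 → (2.000,1.959)–(2.126,2.000)
cell (2,2): code 0111 → (2.126,2.000)–(3.000,2.488)
cell (2,4): code 1001 → (3.000,4.420)–(2.000,4.928)
cell (3,2): code 0010 → (3.000,2.488)–(3.285,3.000)
cell (3,3): code 0011 → (3.285,3.000)–(3.239,4.000)
cell (3,4): code 0001 → (3.239,4.000)–(3.000,4.420)
total: 12 segments, chained into 1 closed loop(s), length Σ = 8.210661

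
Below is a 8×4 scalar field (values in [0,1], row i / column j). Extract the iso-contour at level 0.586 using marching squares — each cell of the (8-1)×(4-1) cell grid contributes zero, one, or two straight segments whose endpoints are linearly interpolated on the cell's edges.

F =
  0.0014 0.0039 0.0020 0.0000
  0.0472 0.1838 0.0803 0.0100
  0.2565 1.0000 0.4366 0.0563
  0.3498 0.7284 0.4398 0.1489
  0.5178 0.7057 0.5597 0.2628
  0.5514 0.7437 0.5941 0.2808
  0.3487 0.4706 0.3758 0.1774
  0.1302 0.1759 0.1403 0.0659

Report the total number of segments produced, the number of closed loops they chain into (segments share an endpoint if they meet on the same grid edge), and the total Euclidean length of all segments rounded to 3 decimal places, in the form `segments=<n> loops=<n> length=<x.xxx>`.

segments=12 loops=1 length=10.000

cell (1,0): code 0100 → (1.493,1.000)–(2.000,0.443)
cell (1,1): code 1000 → (2.000,1.735)–(1.493,1.000)
cell (2,0): code 0110 → (2.000,0.443)–(3.000,0.624)
cell (2,1): code 1001 → (3.000,1.493)–(2.000,1.735)
cell (3,0): code 0110 → (3.000,0.624)–(4.000,0.363)
cell (3,1): code 1001 → (4.000,1.820)–(3.000,1.493)
cell (4,0): code 0110 → (4.000,0.363)–(5.000,0.180)
cell (4,1): code 1101 → (4.765,2.000)–(4.000,1.820)
cell (4,2): code 1000 → (5.000,2.026)–(4.765,2.000)
cell (5,0): code 0010 → (5.000,0.180)–(5.577,1.000)
cell (5,1): code 0011 → (5.577,1.000)–(5.037,2.000)
cell (5,2): code 0001 → (5.037,2.000)–(5.000,2.026)
total: 12 segments, chained into 1 closed loop(s), length Σ = 10.000249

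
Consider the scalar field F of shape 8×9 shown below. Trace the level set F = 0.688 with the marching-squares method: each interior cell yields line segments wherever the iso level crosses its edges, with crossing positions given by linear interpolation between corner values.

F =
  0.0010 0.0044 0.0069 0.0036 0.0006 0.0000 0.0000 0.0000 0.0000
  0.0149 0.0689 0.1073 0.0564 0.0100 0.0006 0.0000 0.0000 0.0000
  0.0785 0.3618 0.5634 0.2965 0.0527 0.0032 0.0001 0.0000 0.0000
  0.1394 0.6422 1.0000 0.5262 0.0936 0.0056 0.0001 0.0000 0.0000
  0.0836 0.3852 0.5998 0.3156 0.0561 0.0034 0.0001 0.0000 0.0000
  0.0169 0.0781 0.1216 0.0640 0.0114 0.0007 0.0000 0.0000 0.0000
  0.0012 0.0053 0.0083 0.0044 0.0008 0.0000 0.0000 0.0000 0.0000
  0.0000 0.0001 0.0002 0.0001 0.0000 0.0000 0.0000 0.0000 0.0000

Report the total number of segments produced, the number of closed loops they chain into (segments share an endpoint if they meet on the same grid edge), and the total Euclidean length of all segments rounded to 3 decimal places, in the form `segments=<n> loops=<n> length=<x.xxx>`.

cell (2,1): code 0100 → (2.285,2.000)–(3.000,1.128)
cell (2,2): code 1000 → (3.000,2.659)–(2.285,2.000)
cell (3,1): code 0010 → (3.000,1.128)–(3.780,2.000)
cell (3,2): code 0001 → (3.780,2.000)–(3.000,2.659)
total: 4 segments, chained into 1 closed loop(s), length Σ = 4.289347

segments=4 loops=1 length=4.289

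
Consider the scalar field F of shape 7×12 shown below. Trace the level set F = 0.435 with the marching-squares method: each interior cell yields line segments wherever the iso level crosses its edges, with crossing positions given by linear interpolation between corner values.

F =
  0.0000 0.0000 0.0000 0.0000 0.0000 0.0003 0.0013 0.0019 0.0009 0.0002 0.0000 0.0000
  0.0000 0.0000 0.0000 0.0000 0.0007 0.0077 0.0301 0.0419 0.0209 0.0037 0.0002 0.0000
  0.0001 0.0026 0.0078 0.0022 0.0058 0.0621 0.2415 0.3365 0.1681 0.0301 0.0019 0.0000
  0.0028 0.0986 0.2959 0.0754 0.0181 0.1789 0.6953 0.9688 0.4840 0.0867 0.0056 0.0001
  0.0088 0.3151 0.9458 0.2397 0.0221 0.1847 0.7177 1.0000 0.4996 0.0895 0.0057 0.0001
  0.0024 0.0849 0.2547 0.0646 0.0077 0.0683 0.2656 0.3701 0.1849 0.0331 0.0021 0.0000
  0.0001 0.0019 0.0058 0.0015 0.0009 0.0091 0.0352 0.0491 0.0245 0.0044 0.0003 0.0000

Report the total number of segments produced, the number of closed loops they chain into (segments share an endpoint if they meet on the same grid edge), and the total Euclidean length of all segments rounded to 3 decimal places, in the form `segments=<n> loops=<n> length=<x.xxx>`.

segments=14 loops=2 length=12.871

cell (2,5): code 0100 → (2.426,6.000)–(3.000,5.496)
cell (2,6): code 1100 → (2.156,7.000)–(2.426,6.000)
cell (2,7): code 1100 → (2.845,8.000)–(2.156,7.000)
cell (2,8): code 1000 → (3.000,8.123)–(2.845,8.000)
cell (3,1): code 0100 → (3.214,2.000)–(4.000,1.190)
cell (3,2): code 1000 → (4.000,2.723)–(3.214,2.000)
cell (3,5): code 0110 → (3.000,5.496)–(4.000,5.470)
cell (3,8): code 1001 → (4.000,8.158)–(3.000,8.123)
cell (4,1): code 0010 → (4.000,1.190)–(4.739,2.000)
cell (4,2): code 0001 → (4.739,2.000)–(4.000,2.723)
cell (4,5): code 0010 → (4.000,5.470)–(4.625,6.000)
cell (4,6): code 0011 → (4.625,6.000)–(4.897,7.000)
cell (4,7): code 0011 → (4.897,7.000)–(4.205,8.000)
cell (4,8): code 0001 → (4.205,8.000)–(4.000,8.158)
total: 14 segments, chained into 2 closed loop(s), length Σ = 12.871430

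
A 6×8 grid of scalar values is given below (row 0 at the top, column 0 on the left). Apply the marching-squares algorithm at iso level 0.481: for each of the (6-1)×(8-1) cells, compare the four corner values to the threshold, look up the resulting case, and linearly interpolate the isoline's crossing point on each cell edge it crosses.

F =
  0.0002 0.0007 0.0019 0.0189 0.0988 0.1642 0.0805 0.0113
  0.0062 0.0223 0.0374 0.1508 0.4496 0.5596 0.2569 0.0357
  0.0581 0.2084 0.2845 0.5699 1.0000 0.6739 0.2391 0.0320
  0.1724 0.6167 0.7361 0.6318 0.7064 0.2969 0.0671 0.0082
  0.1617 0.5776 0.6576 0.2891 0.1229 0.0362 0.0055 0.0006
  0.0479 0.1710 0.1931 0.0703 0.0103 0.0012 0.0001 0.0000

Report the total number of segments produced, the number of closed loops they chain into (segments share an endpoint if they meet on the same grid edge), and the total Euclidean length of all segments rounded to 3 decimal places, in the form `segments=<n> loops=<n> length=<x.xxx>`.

segments=18 loops=1 length=13.021

cell (0,4): code 0100 → (0.801,5.000)–(1.000,4.285)
cell (0,5): code 1000 → (1.000,5.260)–(0.801,5.000)
cell (1,2): code 0100 → (1.788,3.000)–(2.000,2.689)
cell (1,3): code 1100 → (1.057,4.000)–(1.788,3.000)
cell (1,4): code 1110 → (1.000,4.285)–(1.057,4.000)
cell (1,5): code 1001 → (2.000,5.444)–(1.000,5.260)
cell (2,0): code 0100 → (2.668,1.000)–(3.000,0.695)
cell (2,1): code 1100 → (2.435,2.000)–(2.668,1.000)
cell (2,2): code 1110 → (2.000,2.689)–(2.435,2.000)
cell (2,4): code 1011 → (3.000,4.550)–(2.512,5.000)
cell (2,5): code 0001 → (2.512,5.000)–(2.000,5.444)
cell (3,0): code 0110 → (3.000,0.695)–(4.000,0.768)
cell (3,2): code 1011 → (4.000,2.479)–(3.440,3.000)
cell (3,3): code 0011 → (3.440,3.000)–(3.386,4.000)
cell (3,4): code 0001 → (3.386,4.000)–(3.000,4.550)
cell (4,0): code 0010 → (4.000,0.768)–(4.238,1.000)
cell (4,1): code 0011 → (4.238,1.000)–(4.380,2.000)
cell (4,2): code 0001 → (4.380,2.000)–(4.000,2.479)
total: 18 segments, chained into 1 closed loop(s), length Σ = 13.020920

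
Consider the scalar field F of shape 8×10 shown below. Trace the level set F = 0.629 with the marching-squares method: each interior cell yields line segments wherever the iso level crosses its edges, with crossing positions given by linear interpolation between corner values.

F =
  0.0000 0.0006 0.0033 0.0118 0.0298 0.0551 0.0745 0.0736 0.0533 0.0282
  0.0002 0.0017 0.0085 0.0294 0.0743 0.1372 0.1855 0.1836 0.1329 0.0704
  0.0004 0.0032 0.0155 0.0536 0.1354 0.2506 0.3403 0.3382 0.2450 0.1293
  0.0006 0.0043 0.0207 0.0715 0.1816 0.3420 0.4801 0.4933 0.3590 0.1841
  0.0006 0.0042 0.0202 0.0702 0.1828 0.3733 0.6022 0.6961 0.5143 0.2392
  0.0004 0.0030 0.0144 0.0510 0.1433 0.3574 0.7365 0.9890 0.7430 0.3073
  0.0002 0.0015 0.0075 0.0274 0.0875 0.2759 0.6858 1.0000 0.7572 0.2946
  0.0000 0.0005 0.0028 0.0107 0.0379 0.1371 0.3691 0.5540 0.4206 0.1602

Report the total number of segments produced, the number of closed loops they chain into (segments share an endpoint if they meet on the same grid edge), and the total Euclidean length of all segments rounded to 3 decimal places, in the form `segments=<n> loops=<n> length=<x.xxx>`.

cell (3,6): code 0100 → (3.669,7.000)–(4.000,6.285)
cell (3,7): code 1000 → (4.000,7.369)–(3.669,7.000)
cell (4,5): code 0100 → (4.200,6.000)–(5.000,5.716)
cell (4,6): code 1110 → (4.000,6.285)–(4.200,6.000)
cell (4,7): code 1101 → (4.502,8.000)–(4.000,7.369)
cell (4,8): code 1000 → (5.000,8.262)–(4.502,8.000)
cell (5,5): code 0110 → (5.000,5.716)–(6.000,5.861)
cell (5,8): code 1001 → (6.000,8.277)–(5.000,8.262)
cell (6,5): code 0010 → (6.000,5.861)–(6.179,6.000)
cell (6,6): code 0011 → (6.179,6.000)–(6.832,7.000)
cell (6,7): code 0011 → (6.832,7.000)–(6.381,8.000)
cell (6,8): code 0001 → (6.381,8.000)–(6.000,8.277)
total: 12 segments, chained into 1 closed loop(s), length Σ = 8.848803

segments=12 loops=1 length=8.849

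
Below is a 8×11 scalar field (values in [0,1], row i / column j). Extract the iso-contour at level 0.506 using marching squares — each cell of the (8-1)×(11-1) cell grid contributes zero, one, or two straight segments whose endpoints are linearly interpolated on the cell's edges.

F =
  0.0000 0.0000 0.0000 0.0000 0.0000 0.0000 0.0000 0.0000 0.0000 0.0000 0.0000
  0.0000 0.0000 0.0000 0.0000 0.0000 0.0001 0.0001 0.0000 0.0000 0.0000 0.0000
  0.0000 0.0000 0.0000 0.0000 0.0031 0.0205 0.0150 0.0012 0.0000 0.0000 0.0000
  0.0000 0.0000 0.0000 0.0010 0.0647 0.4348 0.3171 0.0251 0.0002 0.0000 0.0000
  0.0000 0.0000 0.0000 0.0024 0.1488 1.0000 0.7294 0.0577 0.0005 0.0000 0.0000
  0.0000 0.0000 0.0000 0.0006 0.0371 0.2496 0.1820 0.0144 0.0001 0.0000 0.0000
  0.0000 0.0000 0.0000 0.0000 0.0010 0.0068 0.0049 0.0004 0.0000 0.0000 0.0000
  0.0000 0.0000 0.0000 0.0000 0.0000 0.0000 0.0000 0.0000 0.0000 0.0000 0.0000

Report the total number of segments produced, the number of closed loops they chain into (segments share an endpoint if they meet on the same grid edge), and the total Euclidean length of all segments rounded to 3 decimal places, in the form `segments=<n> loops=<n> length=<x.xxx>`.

segments=6 loops=1 length=5.174

cell (3,4): code 0100 → (3.126,5.000)–(4.000,4.420)
cell (3,5): code 1100 → (3.458,6.000)–(3.126,5.000)
cell (3,6): code 1000 → (4.000,6.333)–(3.458,6.000)
cell (4,4): code 0010 → (4.000,4.420)–(4.658,5.000)
cell (4,5): code 0011 → (4.658,5.000)–(4.408,6.000)
cell (4,6): code 0001 → (4.408,6.000)–(4.000,6.333)
total: 6 segments, chained into 1 closed loop(s), length Σ = 5.173564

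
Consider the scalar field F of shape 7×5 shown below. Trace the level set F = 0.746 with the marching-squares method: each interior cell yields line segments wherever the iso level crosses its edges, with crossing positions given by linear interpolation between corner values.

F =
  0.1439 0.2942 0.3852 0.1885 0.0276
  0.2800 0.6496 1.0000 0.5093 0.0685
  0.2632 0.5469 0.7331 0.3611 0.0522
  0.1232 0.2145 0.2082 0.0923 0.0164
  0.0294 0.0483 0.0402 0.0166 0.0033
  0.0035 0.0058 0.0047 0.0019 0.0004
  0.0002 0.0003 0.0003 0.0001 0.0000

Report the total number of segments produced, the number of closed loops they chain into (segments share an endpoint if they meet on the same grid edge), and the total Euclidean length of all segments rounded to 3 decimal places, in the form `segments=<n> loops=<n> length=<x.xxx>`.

segments=4 loops=1 length=3.776

cell (0,1): code 0100 → (0.587,2.000)–(1.000,1.275)
cell (0,2): code 1000 → (1.000,2.518)–(0.587,2.000)
cell (1,1): code 0010 → (1.000,1.275)–(1.952,2.000)
cell (1,2): code 0001 → (1.952,2.000)–(1.000,2.518)
total: 4 segments, chained into 1 closed loop(s), length Σ = 3.776273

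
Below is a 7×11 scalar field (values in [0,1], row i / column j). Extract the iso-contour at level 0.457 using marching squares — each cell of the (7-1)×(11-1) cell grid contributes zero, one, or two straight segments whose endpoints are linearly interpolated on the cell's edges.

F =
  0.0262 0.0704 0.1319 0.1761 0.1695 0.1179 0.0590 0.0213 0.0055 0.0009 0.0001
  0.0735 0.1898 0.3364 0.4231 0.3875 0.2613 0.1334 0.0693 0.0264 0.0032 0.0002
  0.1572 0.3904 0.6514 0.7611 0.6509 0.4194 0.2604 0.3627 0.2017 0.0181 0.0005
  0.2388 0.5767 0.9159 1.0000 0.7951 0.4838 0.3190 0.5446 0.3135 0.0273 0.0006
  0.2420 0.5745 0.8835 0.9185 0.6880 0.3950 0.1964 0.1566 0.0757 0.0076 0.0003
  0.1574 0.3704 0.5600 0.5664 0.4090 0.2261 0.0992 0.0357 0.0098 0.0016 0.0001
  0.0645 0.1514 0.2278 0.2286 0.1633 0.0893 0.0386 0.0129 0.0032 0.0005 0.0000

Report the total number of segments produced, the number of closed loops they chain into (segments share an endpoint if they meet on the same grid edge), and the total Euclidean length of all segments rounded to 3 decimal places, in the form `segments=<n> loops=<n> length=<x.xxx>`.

segments=22 loops=2 length=15.740

cell (1,1): code 0100 → (1.383,2.000)–(2.000,1.255)
cell (1,2): code 1100 → (1.100,3.000)–(1.383,2.000)
cell (1,3): code 1100 → (1.264,4.000)–(1.100,3.000)
cell (1,4): code 1000 → (2.000,4.838)–(1.264,4.000)
cell (2,0): code 0100 → (2.357,1.000)–(3.000,0.646)
cell (2,1): code 1110 → (2.000,1.255)–(2.357,1.000)
cell (2,4): code 1101 → (2.584,5.000)–(2.000,4.838)
cell (2,5): code 1000 → (3.000,5.163)–(2.584,5.000)
cell (2,6): code 0100 → (2.518,7.000)–(3.000,6.612)
cell (2,7): code 1000 → (3.000,7.379)–(2.518,7.000)
cell (3,0): code 0110 → (3.000,0.646)–(4.000,0.647)
cell (3,4): code 1011 → (4.000,4.788)–(3.302,5.000)
cell (3,5): code 0001 → (3.302,5.000)–(3.000,5.163)
cell (3,6): code 0010 → (3.000,6.612)–(3.226,7.000)
cell (3,7): code 0001 → (3.226,7.000)–(3.000,7.379)
cell (4,0): code 0010 → (4.000,0.647)–(4.576,1.000)
cell (4,1): code 0111 → (4.576,1.000)–(5.000,1.457)
cell (4,3): code 1011 → (5.000,3.695)–(4.828,4.000)
cell (4,4): code 0001 → (4.828,4.000)–(4.000,4.788)
cell (5,1): code 0010 → (5.000,1.457)–(5.310,2.000)
cell (5,2): code 0011 → (5.310,2.000)–(5.324,3.000)
cell (5,3): code 0001 → (5.324,3.000)–(5.000,3.695)
total: 22 segments, chained into 2 closed loop(s), length Σ = 15.739530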